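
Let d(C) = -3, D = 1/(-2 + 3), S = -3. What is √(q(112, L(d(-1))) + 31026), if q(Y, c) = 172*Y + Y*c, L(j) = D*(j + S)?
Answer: √49618 ≈ 222.75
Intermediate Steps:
D = 1 (D = 1/1 = 1)
L(j) = -3 + j (L(j) = 1*(j - 3) = 1*(-3 + j) = -3 + j)
√(q(112, L(d(-1))) + 31026) = √(112*(172 + (-3 - 3)) + 31026) = √(112*(172 - 6) + 31026) = √(112*166 + 31026) = √(18592 + 31026) = √49618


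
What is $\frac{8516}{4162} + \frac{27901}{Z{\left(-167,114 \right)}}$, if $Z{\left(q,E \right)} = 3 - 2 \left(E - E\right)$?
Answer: $\frac{58074755}{6243} \approx 9302.4$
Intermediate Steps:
$Z{\left(q,E \right)} = 3$ ($Z{\left(q,E \right)} = 3 - 0 = 3 + 0 = 3$)
$\frac{8516}{4162} + \frac{27901}{Z{\left(-167,114 \right)}} = \frac{8516}{4162} + \frac{27901}{3} = 8516 \cdot \frac{1}{4162} + 27901 \cdot \frac{1}{3} = \frac{4258}{2081} + \frac{27901}{3} = \frac{58074755}{6243}$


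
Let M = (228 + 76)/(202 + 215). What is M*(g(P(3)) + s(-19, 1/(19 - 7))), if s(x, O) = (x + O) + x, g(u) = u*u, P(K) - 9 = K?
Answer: 96748/1251 ≈ 77.337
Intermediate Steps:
P(K) = 9 + K
g(u) = u²
M = 304/417 ≈ 0.72902
s(x, O) = O + 2*x (s(x, O) = (O + x) + x = O + 2*x)
M*(g(P(3)) + s(-19, 1/(19 - 7))) = 304*((9 + 3)² + (1/(19 - 7) + 2*(-19)))/417 = 304*(12² + (1/12 - 38))/417 = 304*(144 + (1/12 - 38))/417 = 304*(144 - 455/12)/417 = (304/417)*(1273/12) = 96748/1251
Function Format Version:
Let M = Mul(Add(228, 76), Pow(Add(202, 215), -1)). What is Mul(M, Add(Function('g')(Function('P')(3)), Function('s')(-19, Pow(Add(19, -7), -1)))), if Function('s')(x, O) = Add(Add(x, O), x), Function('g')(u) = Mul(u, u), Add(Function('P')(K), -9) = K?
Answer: Rational(96748, 1251) ≈ 77.337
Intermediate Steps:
Function('P')(K) = Add(9, K)
Function('g')(u) = Pow(u, 2)
M = Rational(304, 417) (M = Mul(304, Pow(417, -1)) = Mul(304, Rational(1, 417)) = Rational(304, 417) ≈ 0.72902)
Function('s')(x, O) = Add(O, Mul(2, x)) (Function('s')(x, O) = Add(Add(O, x), x) = Add(O, Mul(2, x)))
Mul(M, Add(Function('g')(Function('P')(3)), Function('s')(-19, Pow(Add(19, -7), -1)))) = Mul(Rational(304, 417), Add(Pow(Add(9, 3), 2), Add(Pow(Add(19, -7), -1), Mul(2, -19)))) = Mul(Rational(304, 417), Add(Pow(12, 2), Add(Pow(12, -1), -38))) = Mul(Rational(304, 417), Add(144, Add(Rational(1, 12), -38))) = Mul(Rational(304, 417), Add(144, Rational(-455, 12))) = Mul(Rational(304, 417), Rational(1273, 12)) = Rational(96748, 1251)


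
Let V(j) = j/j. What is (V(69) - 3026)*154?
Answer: -465850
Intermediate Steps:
V(j) = 1
(V(69) - 3026)*154 = (1 - 3026)*154 = -3025*154 = -465850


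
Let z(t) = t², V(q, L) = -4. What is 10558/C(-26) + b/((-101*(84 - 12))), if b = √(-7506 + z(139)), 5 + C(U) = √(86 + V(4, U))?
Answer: 52790/57 - √11815/7272 + 10558*√82/57 ≈ 2603.4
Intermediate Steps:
C(U) = -5 + √82 (C(U) = -5 + √(86 - 4) = -5 + √82)
b = √11815 (b = √(-7506 + 139²) = √(-7506 + 19321) = √11815 ≈ 108.70)
10558/C(-26) + b/((-101*(84 - 12))) = 10558/(-5 + √82) + √11815/((-101*(84 - 12))) = 10558/(-5 + √82) + √11815/((-101*72)) = 10558/(-5 + √82) + √11815/(-7272) = 10558/(-5 + √82) + √11815*(-1/7272) = 10558/(-5 + √82) - √11815/7272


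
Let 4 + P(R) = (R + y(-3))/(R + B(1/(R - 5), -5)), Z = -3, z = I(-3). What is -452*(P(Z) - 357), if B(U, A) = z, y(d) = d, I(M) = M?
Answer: 162720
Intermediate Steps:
z = -3
B(U, A) = -3
P(R) = -3 (P(R) = -4 + (R - 3)/(R - 3) = -4 + (-3 + R)/(-3 + R) = -4 + 1 = -3)
-452*(P(Z) - 357) = -452*(-3 - 357) = -452*(-360) = 162720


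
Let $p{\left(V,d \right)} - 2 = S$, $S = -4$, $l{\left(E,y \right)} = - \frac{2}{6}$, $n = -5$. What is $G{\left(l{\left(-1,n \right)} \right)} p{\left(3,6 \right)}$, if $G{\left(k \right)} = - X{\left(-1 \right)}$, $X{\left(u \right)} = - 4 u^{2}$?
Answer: $-8$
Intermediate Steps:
$l{\left(E,y \right)} = - \frac{1}{3}$ ($l{\left(E,y \right)} = \left(-2\right) \frac{1}{6} = - \frac{1}{3}$)
$G{\left(k \right)} = 4$ ($G{\left(k \right)} = - \left(-4\right) \left(-1\right)^{2} = - \left(-4\right) 1 = \left(-1\right) \left(-4\right) = 4$)
$p{\left(V,d \right)} = -2$ ($p{\left(V,d \right)} = 2 - 4 = -2$)
$G{\left(l{\left(-1,n \right)} \right)} p{\left(3,6 \right)} = 4 \left(-2\right) = -8$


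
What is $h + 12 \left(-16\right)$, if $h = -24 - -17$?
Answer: $-199$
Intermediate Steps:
$h = -7$ ($h = -24 + 17 = -7$)
$h + 12 \left(-16\right) = -7 + 12 \left(-16\right) = -7 - 192 = -199$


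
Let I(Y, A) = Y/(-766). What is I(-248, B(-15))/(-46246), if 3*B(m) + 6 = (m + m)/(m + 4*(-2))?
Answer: -62/8856109 ≈ -7.0008e-6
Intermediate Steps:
B(m) = -2 + 2*m/(3*(-8 + m)) (B(m) = -2 + ((m + m)/(m + 4*(-2)))/3 = -2 + ((2*m)/(m - 8))/3 = -2 + ((2*m)/(-8 + m))/3 = -2 + (2*m/(-8 + m))/3 = -2 + 2*m/(3*(-8 + m)))
I(Y, A) = -Y/766 (I(Y, A) = Y*(-1/766) = -Y/766)
I(-248, B(-15))/(-46246) = -1/766*(-248)/(-46246) = (124/383)*(-1/46246) = -62/8856109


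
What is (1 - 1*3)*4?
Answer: -8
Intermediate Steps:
(1 - 1*3)*4 = (1 - 3)*4 = -2*4 = -8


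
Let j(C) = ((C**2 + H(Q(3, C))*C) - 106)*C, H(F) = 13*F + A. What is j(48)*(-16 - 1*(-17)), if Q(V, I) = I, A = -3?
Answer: 1536288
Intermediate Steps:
H(F) = -3 + 13*F (H(F) = 13*F - 3 = -3 + 13*F)
j(C) = C*(-106 + C**2 + C*(-3 + 13*C)) (j(C) = ((C**2 + (-3 + 13*C)*C) - 106)*C = ((C**2 + C*(-3 + 13*C)) - 106)*C = (-106 + C**2 + C*(-3 + 13*C))*C = C*(-106 + C**2 + C*(-3 + 13*C)))
j(48)*(-16 - 1*(-17)) = (48*(-106 - 3*48 + 14*48**2))*(-16 - 1*(-17)) = (48*(-106 - 144 + 14*2304))*(-16 + 17) = (48*(-106 - 144 + 32256))*1 = (48*32006)*1 = 1536288*1 = 1536288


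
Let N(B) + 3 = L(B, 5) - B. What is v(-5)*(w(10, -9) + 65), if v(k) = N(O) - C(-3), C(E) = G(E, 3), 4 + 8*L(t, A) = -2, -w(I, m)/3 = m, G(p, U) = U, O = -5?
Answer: -161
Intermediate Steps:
w(I, m) = -3*m
L(t, A) = -3/4 (L(t, A) = -1/2 + (1/8)*(-2) = -1/2 - 1/4 = -3/4)
C(E) = 3
N(B) = -15/4 - B (N(B) = -3 + (-3/4 - B) = -15/4 - B)
v(k) = -7/4 (v(k) = (-15/4 - 1*(-5)) - 1*3 = (-15/4 + 5) - 3 = 5/4 - 3 = -7/4)
v(-5)*(w(10, -9) + 65) = -7*(-3*(-9) + 65)/4 = -7*(27 + 65)/4 = -7/4*92 = -161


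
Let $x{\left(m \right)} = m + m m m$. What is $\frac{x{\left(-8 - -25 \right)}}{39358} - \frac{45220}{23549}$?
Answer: $- \frac{831836095}{463420771} \approx -1.795$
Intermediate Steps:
$x{\left(m \right)} = m + m^{3}$ ($x{\left(m \right)} = m + m^{2} m = m + m^{3}$)
$\frac{x{\left(-8 - -25 \right)}}{39358} - \frac{45220}{23549} = \frac{\left(-8 - -25\right) + \left(-8 - -25\right)^{3}}{39358} - \frac{45220}{23549} = \left(\left(-8 + 25\right) + \left(-8 + 25\right)^{3}\right) \frac{1}{39358} - \frac{45220}{23549} = \left(17 + 17^{3}\right) \frac{1}{39358} - \frac{45220}{23549} = \left(17 + 4913\right) \frac{1}{39358} - \frac{45220}{23549} = 4930 \cdot \frac{1}{39358} - \frac{45220}{23549} = \frac{2465}{19679} - \frac{45220}{23549} = - \frac{831836095}{463420771}$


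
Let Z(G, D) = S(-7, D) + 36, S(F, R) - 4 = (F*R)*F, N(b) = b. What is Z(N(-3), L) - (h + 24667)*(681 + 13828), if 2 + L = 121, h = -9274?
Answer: -223331166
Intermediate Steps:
L = 119 (L = -2 + 121 = 119)
S(F, R) = 4 + R*F² (S(F, R) = 4 + (F*R)*F = 4 + R*F²)
Z(G, D) = 40 + 49*D (Z(G, D) = (4 + D*(-7)²) + 36 = (4 + D*49) + 36 = (4 + 49*D) + 36 = 40 + 49*D)
Z(N(-3), L) - (h + 24667)*(681 + 13828) = (40 + 49*119) - (-9274 + 24667)*(681 + 13828) = (40 + 5831) - 15393*14509 = 5871 - 1*223337037 = 5871 - 223337037 = -223331166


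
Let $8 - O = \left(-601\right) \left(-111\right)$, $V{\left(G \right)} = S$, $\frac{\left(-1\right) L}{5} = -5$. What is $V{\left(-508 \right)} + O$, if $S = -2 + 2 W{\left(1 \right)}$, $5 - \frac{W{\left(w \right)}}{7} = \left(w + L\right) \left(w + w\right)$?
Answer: $-67363$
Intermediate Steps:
$L = 25$ ($L = \left(-5\right) \left(-5\right) = 25$)
$W{\left(w \right)} = 35 - 14 w \left(25 + w\right)$ ($W{\left(w \right)} = 35 - 7 \left(w + 25\right) \left(w + w\right) = 35 - 7 \left(25 + w\right) 2 w = 35 - 7 \cdot 2 w \left(25 + w\right) = 35 - 14 w \left(25 + w\right)$)
$S = -660$ ($S = -2 + 2 \left(35 - 350 - 14 \cdot 1^{2}\right) = -2 + 2 \left(35 - 350 - 14\right) = -2 + 2 \left(-329\right) = -2 - 658 = -660$)
$V{\left(G \right)} = -660$
$O = -66703$ ($O = 8 - \left(-601\right) \left(-111\right) = 8 - 66711 = -66703$)
$V{\left(-508 \right)} + O = -660 - 66703 = -67363$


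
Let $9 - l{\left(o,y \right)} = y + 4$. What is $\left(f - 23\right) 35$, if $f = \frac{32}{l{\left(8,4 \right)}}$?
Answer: $315$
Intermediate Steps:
$l{\left(o,y \right)} = 5 - y$ ($l{\left(o,y \right)} = 9 - \left(y + 4\right) = 9 - \left(4 + y\right) = 5 - y$)
$f = 32$ ($f = \frac{32}{5 - 4} = \frac{32}{1} = 32 \cdot 1 = 32$)
$\left(f - 23\right) 35 = \left(32 - 23\right) 35 = 9 \cdot 35 = 315$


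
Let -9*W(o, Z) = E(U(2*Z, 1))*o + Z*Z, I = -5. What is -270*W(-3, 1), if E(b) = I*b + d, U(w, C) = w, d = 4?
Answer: 570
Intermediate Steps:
E(b) = 4 - 5*b (E(b) = -5*b + 4 = 4 - 5*b)
W(o, Z) = -Z²/9 - o*(4 - 10*Z)/9 (W(o, Z) = -((4 - 10*Z)*o + Z*Z)/9 = -((4 - 10*Z)*o + Z²)/9 = -(o*(4 - 10*Z) + Z²)/9 = -(Z² + o*(4 - 10*Z))/9 = -Z²/9 - o*(4 - 10*Z)/9)
-270*W(-3, 1) = -270*(-⅑*1² + (2/9)*(-3)*(-2 + 5*1)) = -270*(-⅑*1 + (2/9)*(-3)*(-2 + 5)) = -270*(-⅑ + (2/9)*(-3)*3) = -270*(-⅑ - 2) = -270*(-19/9) = 570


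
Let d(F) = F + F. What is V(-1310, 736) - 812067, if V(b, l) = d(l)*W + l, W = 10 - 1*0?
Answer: -796611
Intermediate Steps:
d(F) = 2*F
W = 10 (W = 10 + 0 = 10)
V(b, l) = 21*l (V(b, l) = (2*l)*10 + l = 20*l + l = 21*l)
V(-1310, 736) - 812067 = 21*736 - 812067 = 15456 - 812067 = -796611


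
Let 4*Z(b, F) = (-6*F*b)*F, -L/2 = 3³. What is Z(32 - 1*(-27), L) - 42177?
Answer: -300243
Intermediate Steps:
L = -54 (L = -2*3³ = -2*27 = -54)
Z(b, F) = -3*b*F²/2 (Z(b, F) = ((-6*F*b)*F)/4 = (-6*b*F²)/4 = -3*b*F²/2)
Z(32 - 1*(-27), L) - 42177 = -3/2*(32 - 1*(-27))*(-54)² - 42177 = -3/2*(32 + 27)*2916 - 42177 = -3/2*59*2916 - 42177 = -258066 - 42177 = -300243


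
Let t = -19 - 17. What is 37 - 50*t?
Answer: 1837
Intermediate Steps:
t = -36
37 - 50*t = 37 - 50*(-36) = 37 + 1800 = 1837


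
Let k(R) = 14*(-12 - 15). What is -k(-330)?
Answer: 378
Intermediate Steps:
k(R) = -378 (k(R) = 14*(-27) = -378)
-k(-330) = -1*(-378) = 378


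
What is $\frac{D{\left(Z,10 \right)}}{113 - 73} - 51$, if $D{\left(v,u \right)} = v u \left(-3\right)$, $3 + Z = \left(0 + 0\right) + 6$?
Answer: $- \frac{213}{4} \approx -53.25$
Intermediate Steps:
$Z = 3$ ($Z = -3 + \left(\left(0 + 0\right) + 6\right) = -3 + \left(0 + 6\right) = -3 + 6 = 3$)
$D{\left(v,u \right)} = - 3 u v$ ($D{\left(v,u \right)} = u v \left(-3\right) = - 3 u v$)
$\frac{D{\left(Z,10 \right)}}{113 - 73} - 51 = \frac{\left(-3\right) 10 \cdot 3}{113 - 73} - 51 = \frac{1}{40} \left(-90\right) - 51 = - \frac{9}{4} - 51 = - \frac{213}{4}$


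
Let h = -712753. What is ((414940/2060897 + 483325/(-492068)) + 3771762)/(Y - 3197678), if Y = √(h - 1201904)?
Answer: -6115476959360078443541133/5184668025939569651769818 - 3824948577911896347*I*√1914657/10369336051879139303539636 ≈ -1.1795 - 0.00051041*I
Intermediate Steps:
Y = I*√1914657 (Y = √(-712753 - 1201904) = √(-1914657) = I*√1914657 ≈ 1383.7*I)
((414940/2060897 + 483325/(-492068)) + 3771762)/(Y - 3197678) = ((414940/2060897 + 483325/(-492068)) + 3771762)/(I*√1914657 - 3197678) = ((414940*(1/2060897) + 483325*(-1/492068)) + 3771762)/(-3197678 + I*√1914657) = ((414940/2060897 - 483325/492068) + 3771762)/(-3197678 + I*√1914657) = (-791904346605/1014101464996 + 3771762)/(-3197678 + I*√1914657) = 3824948577911896347/(1014101464996*(-3197678 + I*√1914657))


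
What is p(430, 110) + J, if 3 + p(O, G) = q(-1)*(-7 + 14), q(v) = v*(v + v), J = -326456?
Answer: -326445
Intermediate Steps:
q(v) = 2*v² (q(v) = v*(2*v) = 2*v²)
p(O, G) = 11 (p(O, G) = -3 + (2*(-1)²)*(-7 + 14) = -3 + (2*1)*7 = -3 + 2*7 = -3 + 14 = 11)
p(430, 110) + J = 11 - 326456 = -326445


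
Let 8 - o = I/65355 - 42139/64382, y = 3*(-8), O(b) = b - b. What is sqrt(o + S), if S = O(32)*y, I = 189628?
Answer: sqrt(101854811585071455690)/4207685610 ≈ 2.3985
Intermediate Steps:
O(b) = 0
y = -24
S = 0 (S = 0*(-24) = 0)
o = 24206849329/4207685610 (o = 8 - (189628/65355 - 42139/64382) = 8 - 1*9454635551/4207685610 = 8 - 9454635551/4207685610 = 24206849329/4207685610 ≈ 5.7530)
sqrt(o + S) = sqrt(24206849329/4207685610 + 0) = sqrt(24206849329/4207685610) = sqrt(101854811585071455690)/4207685610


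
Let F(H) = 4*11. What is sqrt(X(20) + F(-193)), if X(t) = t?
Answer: 8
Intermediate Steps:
F(H) = 44
sqrt(X(20) + F(-193)) = sqrt(20 + 44) = sqrt(64) = 8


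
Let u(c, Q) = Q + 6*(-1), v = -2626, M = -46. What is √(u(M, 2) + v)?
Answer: I*√2630 ≈ 51.284*I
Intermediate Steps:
u(c, Q) = -6 + Q (u(c, Q) = Q - 6 = -6 + Q)
√(u(M, 2) + v) = √((-6 + 2) - 2626) = √(-4 - 2626) = √(-2630) = I*√2630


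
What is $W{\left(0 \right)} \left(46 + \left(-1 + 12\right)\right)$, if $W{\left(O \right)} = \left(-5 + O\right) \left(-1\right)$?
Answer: $285$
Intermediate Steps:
$W{\left(O \right)} = 5 - O$
$W{\left(0 \right)} \left(46 + \left(-1 + 12\right)\right) = \left(5 - 0\right) \left(46 + \left(-1 + 12\right)\right) = \left(5 + 0\right) \left(46 + 11\right) = 5 \cdot 57 = 285$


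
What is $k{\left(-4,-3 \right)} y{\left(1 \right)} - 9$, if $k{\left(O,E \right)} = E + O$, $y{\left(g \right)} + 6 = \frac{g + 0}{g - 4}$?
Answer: $\frac{106}{3} \approx 35.333$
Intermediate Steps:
$y{\left(g \right)} = -6 + \frac{g}{-4 + g}$ ($y{\left(g \right)} = -6 + \frac{g + 0}{g - 4} = -6 + \frac{g}{-4 + g}$)
$k{\left(-4,-3 \right)} y{\left(1 \right)} - 9 = \left(-3 - 4\right) \frac{24 - 5}{-4 + 1} - 9 = - 7 \frac{24 - 5}{-3} - 9 = - 7 \left(\left(- \frac{1}{3}\right) 19\right) - 9 = \left(-7\right) \left(- \frac{19}{3}\right) - 9 = \frac{133}{3} - 9 = \frac{106}{3}$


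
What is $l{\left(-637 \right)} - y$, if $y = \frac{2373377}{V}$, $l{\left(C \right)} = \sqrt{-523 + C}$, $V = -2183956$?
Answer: $\frac{2373377}{2183956} + 2 i \sqrt{290} \approx 1.0867 + 34.059 i$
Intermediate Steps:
$y = - \frac{2373377}{2183956}$ ($y = \frac{2373377}{-2183956} = 2373377 \left(- \frac{1}{2183956}\right) = - \frac{2373377}{2183956} \approx -1.0867$)
$l{\left(-637 \right)} - y = \sqrt{-523 - 637} - - \frac{2373377}{2183956} = \sqrt{-1160} + \frac{2373377}{2183956} = 2 i \sqrt{290} + \frac{2373377}{2183956} = \frac{2373377}{2183956} + 2 i \sqrt{290}$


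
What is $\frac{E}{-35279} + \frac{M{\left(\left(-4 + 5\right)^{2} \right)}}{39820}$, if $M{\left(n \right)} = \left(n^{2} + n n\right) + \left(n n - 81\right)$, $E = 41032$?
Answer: $- \frac{818323001}{702404890} \approx -1.165$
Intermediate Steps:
$M{\left(n \right)} = -81 + 3 n^{2}$ ($M{\left(n \right)} = \left(n^{2} + n^{2}\right) + \left(n^{2} - 81\right) = 2 n^{2} + \left(-81 + n^{2}\right) = -81 + 3 n^{2}$)
$\frac{E}{-35279} + \frac{M{\left(\left(-4 + 5\right)^{2} \right)}}{39820} = \frac{41032}{-35279} + \frac{-81 + 3 \left(\left(-4 + 5\right)^{2}\right)^{2}}{39820} = 41032 \left(- \frac{1}{35279}\right) + \left(-81 + 3 \left(1^{2}\right)^{2}\right) \frac{1}{39820} = - \frac{41032}{35279} + \left(-81 + 3 \cdot 1^{2}\right) \frac{1}{39820} = - \frac{41032}{35279} + \left(-81 + 3 \cdot 1\right) \frac{1}{39820} = - \frac{41032}{35279} + \left(-81 + 3\right) \frac{1}{39820} = - \frac{41032}{35279} - \frac{39}{19910} = - \frac{818323001}{702404890}$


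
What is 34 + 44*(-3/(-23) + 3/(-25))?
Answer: 19814/575 ≈ 34.459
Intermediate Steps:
34 + 44*(-3/(-23) + 3/(-25)) = 34 + 44*(-3*(-1/23) + 3*(-1/25)) = 34 + 44*(3/23 - 3/25) = 34 + 44*(6/575) = 34 + 264/575 = 19814/575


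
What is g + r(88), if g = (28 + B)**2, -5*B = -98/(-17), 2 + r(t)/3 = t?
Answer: 7071574/7225 ≈ 978.76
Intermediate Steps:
r(t) = -6 + 3*t
B = -98/85 (B = -(-98)/(5*(-17)) = -(-98)*(-1)/(5*17) = -1/5*98/17 = -98/85 ≈ -1.1529)
g = 5207524/7225 (g = (28 - 98/85)**2 = (2282/85)**2 = 5207524/7225 ≈ 720.76)
g + r(88) = 5207524/7225 + (-6 + 3*88) = 5207524/7225 + (-6 + 264) = 5207524/7225 + 258 = 7071574/7225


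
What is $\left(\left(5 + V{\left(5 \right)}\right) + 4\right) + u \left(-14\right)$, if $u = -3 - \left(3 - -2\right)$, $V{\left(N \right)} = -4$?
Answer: $117$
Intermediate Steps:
$u = -8$ ($u = -3 - \left(3 + 2\right) = -3 - 5 = -8$)
$\left(\left(5 + V{\left(5 \right)}\right) + 4\right) + u \left(-14\right) = \left(\left(5 - 4\right) + 4\right) - -112 = \left(1 + 4\right) + 112 = 5 + 112 = 117$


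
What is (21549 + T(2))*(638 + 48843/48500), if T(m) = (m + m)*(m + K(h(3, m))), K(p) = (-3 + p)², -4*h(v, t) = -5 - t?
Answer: 2673139434279/194000 ≈ 1.3779e+7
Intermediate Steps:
h(v, t) = 5/4 + t/4 (h(v, t) = -(-5 - t)/4 = 5/4 + t/4)
T(m) = 2*m*(m + (-7/4 + m/4)²) (T(m) = (m + m)*(m + (-3 + (5/4 + m/4))²) = (2*m)*(m + (-7/4 + m/4)²) = 2*m*(m + (-7/4 + m/4)²))
(21549 + T(2))*(638 + 48843/48500) = (21549 + (⅛)*2*((-7 + 2)² + 16*2))*(638 + 48843/48500) = (21549 + (⅛)*2*((-5)² + 32))*(638 + 48843*(1/48500)) = (21549 + (⅛)*2*(25 + 32))*(638 + 48843/48500) = (21549 + (⅛)*2*57)*(30991843/48500) = (21549 + 57/4)*(30991843/48500) = (86253/4)*(30991843/48500) = 2673139434279/194000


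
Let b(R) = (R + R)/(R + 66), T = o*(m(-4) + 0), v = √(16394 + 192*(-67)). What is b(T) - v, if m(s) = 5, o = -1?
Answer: -10/61 - √3530 ≈ -59.578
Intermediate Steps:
v = √3530 (v = √(16394 - 12864) = √3530 ≈ 59.414)
T = -5 (T = -(5 + 0) = -1*5 = -5)
b(R) = 2*R/(66 + R) (b(R) = (2*R)/(66 + R) = 2*R/(66 + R))
b(T) - v = 2*(-5)/(66 - 5) - √3530 = 2*(-5)/61 - √3530 = 2*(-5)*(1/61) - √3530 = -10/61 - √3530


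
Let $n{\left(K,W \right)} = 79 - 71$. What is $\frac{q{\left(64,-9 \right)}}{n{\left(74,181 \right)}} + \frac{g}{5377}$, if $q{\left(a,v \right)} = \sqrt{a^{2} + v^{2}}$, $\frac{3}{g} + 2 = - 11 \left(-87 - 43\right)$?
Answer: $\frac{1}{2559452} + \frac{\sqrt{4177}}{8} \approx 8.0787$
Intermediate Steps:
$g = \frac{1}{476}$ ($g = \frac{3}{-2 - 11 \left(-87 - 43\right)} = \frac{3}{-2 - -1430} = \frac{3}{-2 + 1430} = \frac{3}{1428} = 3 \cdot \frac{1}{1428} = \frac{1}{476} \approx 0.0021008$)
$n{\left(K,W \right)} = 8$ ($n{\left(K,W \right)} = 79 - 71 = 8$)
$\frac{q{\left(64,-9 \right)}}{n{\left(74,181 \right)}} + \frac{g}{5377} = \frac{\sqrt{64^{2} + \left(-9\right)^{2}}}{8} + \frac{1}{476 \cdot 5377} = \sqrt{4096 + 81} \cdot \frac{1}{8} + \frac{1}{476} \cdot \frac{1}{5377} = \sqrt{4177} \cdot \frac{1}{8} + \frac{1}{2559452} = \frac{\sqrt{4177}}{8} + \frac{1}{2559452} = \frac{1}{2559452} + \frac{\sqrt{4177}}{8}$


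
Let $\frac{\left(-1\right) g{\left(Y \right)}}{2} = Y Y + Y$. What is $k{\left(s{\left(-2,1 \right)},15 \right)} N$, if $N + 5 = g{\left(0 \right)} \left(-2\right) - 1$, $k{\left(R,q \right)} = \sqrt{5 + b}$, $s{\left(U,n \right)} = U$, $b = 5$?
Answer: $- 6 \sqrt{10} \approx -18.974$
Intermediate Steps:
$k{\left(R,q \right)} = \sqrt{10}$ ($k{\left(R,q \right)} = \sqrt{5 + 5} = \sqrt{10}$)
$g{\left(Y \right)} = - 2 Y - 2 Y^{2}$ ($g{\left(Y \right)} = - 2 \left(Y Y + Y\right) = - 2 \left(Y^{2} + Y\right) = - 2 \left(Y + Y^{2}\right) = - 2 Y - 2 Y^{2}$)
$N = -6$ ($N = -5 - \left(1 - \left(-2\right) 0 \left(1 + 0\right) \left(-2\right)\right) = -5 - \left(1 - \left(-2\right) 0 \cdot 1 \left(-2\right)\right) = -5 + \left(0 \left(-2\right) - 1\right) = -5 + \left(0 - 1\right) = -5 - 1 = -6$)
$k{\left(s{\left(-2,1 \right)},15 \right)} N = \sqrt{10} \left(-6\right) = - 6 \sqrt{10}$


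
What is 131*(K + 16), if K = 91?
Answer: 14017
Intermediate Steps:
131*(K + 16) = 131*(91 + 16) = 131*107 = 14017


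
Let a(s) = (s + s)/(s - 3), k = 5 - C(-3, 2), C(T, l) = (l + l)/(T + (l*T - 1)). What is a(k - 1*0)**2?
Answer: 81/4 ≈ 20.250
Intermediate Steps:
C(T, l) = 2*l/(-1 + T + T*l) (C(T, l) = (2*l)/(T + (T*l - 1)) = (2*l)/(T + (-1 + T*l)) = (2*l)/(-1 + T + T*l) = 2*l/(-1 + T + T*l))
k = 27/5 (k = 5 - 2*2/(-1 - 3 - 3*2) = 5 - 2*2/(-1 - 3 - 6) = 5 - 2*2/(-10) = 5 - 2*2*(-1)/10 = 5 - 1*(-2/5) = 5 + 2/5 = 27/5 ≈ 5.4000)
a(s) = 2*s/(-3 + s) (a(s) = (2*s)/(-3 + s) = 2*s/(-3 + s))
a(k - 1*0)**2 = (2*(27/5 - 1*0)/(-3 + (27/5 - 1*0)))**2 = (2*(27/5 + 0)/(-3 + (27/5 + 0)))**2 = (2*(27/5)/(-3 + 27/5))**2 = (2*(27/5)/(12/5))**2 = (2*(27/5)*(5/12))**2 = (9/2)**2 = 81/4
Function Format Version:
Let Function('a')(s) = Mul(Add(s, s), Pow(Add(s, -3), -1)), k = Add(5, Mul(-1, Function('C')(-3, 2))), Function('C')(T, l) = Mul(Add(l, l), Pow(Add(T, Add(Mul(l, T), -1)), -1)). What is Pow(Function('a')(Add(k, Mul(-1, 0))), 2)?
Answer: Rational(81, 4) ≈ 20.250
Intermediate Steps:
Function('C')(T, l) = Mul(2, l, Pow(Add(-1, T, Mul(T, l)), -1)) (Function('C')(T, l) = Mul(Mul(2, l), Pow(Add(T, Add(Mul(T, l), -1)), -1)) = Mul(Mul(2, l), Pow(Add(T, Add(-1, Mul(T, l))), -1)) = Mul(Mul(2, l), Pow(Add(-1, T, Mul(T, l)), -1)) = Mul(2, l, Pow(Add(-1, T, Mul(T, l)), -1)))
k = Rational(27, 5) (k = Add(5, Mul(-1, Mul(2, 2, Pow(Add(-1, -3, Mul(-3, 2)), -1)))) = Add(5, Mul(-1, Mul(2, 2, Pow(Add(-1, -3, -6), -1)))) = Add(5, Mul(-1, Mul(2, 2, Pow(-10, -1)))) = Add(5, Mul(-1, Mul(2, 2, Rational(-1, 10)))) = Add(5, Mul(-1, Rational(-2, 5))) = Add(5, Rational(2, 5)) = Rational(27, 5) ≈ 5.4000)
Function('a')(s) = Mul(2, s, Pow(Add(-3, s), -1)) (Function('a')(s) = Mul(Mul(2, s), Pow(Add(-3, s), -1)) = Mul(2, s, Pow(Add(-3, s), -1)))
Pow(Function('a')(Add(k, Mul(-1, 0))), 2) = Pow(Mul(2, Add(Rational(27, 5), Mul(-1, 0)), Pow(Add(-3, Add(Rational(27, 5), Mul(-1, 0))), -1)), 2) = Pow(Mul(2, Add(Rational(27, 5), 0), Pow(Add(-3, Add(Rational(27, 5), 0)), -1)), 2) = Pow(Mul(2, Rational(27, 5), Pow(Add(-3, Rational(27, 5)), -1)), 2) = Pow(Mul(2, Rational(27, 5), Pow(Rational(12, 5), -1)), 2) = Pow(Mul(2, Rational(27, 5), Rational(5, 12)), 2) = Pow(Rational(9, 2), 2) = Rational(81, 4)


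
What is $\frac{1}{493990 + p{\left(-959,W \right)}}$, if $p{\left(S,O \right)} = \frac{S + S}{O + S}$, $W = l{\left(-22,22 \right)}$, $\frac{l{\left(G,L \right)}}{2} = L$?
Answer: $\frac{915}{452002768} \approx 2.0243 \cdot 10^{-6}$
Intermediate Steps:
$l{\left(G,L \right)} = 2 L$
$W = 44$ ($W = 2 \cdot 22 = 44$)
$p{\left(S,O \right)} = \frac{2 S}{O + S}$
$\frac{1}{493990 + p{\left(-959,W \right)}} = \frac{1}{493990 + 2 \left(-959\right) \frac{1}{44 - 959}} = \frac{1}{493990 + 2 \left(-959\right) \frac{1}{-915}} = \frac{1}{493990 + 2 \left(-959\right) \left(- \frac{1}{915}\right)} = \frac{1}{493990 + \frac{1918}{915}} = \frac{1}{\frac{452002768}{915}} = \frac{915}{452002768}$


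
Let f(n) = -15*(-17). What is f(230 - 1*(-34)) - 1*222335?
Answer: -222080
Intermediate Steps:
f(n) = 255
f(230 - 1*(-34)) - 1*222335 = 255 - 1*222335 = 255 - 222335 = -222080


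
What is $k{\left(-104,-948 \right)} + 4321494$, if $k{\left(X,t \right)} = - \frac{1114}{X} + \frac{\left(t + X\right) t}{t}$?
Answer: $\frac{224663541}{52} \approx 4.3205 \cdot 10^{6}$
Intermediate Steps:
$k{\left(X,t \right)} = X + t - \frac{1114}{X}$ ($k{\left(X,t \right)} = - \frac{1114}{X} + \frac{\left(X + t\right) t}{t} = - \frac{1114}{X} + \frac{t \left(X + t\right)}{t} = - \frac{1114}{X} + \left(X + t\right) = X + t - \frac{1114}{X}$)
$k{\left(-104,-948 \right)} + 4321494 = \left(-104 - 948 - \frac{1114}{-104}\right) + 4321494 = \left(-104 - 948 - - \frac{557}{52}\right) + 4321494 = \left(-104 - 948 + \frac{557}{52}\right) + 4321494 = - \frac{54147}{52} + 4321494 = \frac{224663541}{52}$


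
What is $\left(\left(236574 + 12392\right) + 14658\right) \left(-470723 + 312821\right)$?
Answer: $-41626756848$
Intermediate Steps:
$\left(\left(236574 + 12392\right) + 14658\right) \left(-470723 + 312821\right) = \left(248966 + 14658\right) \left(-157902\right) = 263624 \left(-157902\right) = -41626756848$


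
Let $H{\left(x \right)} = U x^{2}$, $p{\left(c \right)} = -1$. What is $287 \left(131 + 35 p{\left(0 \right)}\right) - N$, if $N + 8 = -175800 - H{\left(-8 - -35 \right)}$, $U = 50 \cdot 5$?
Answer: $385610$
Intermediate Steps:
$U = 250$
$H{\left(x \right)} = 250 x^{2}$
$N = -358058$ ($N = -8 - \left(175800 + 250 \left(-8 - -35\right)^{2}\right) = -8 - \left(175800 + 250 \left(-8 + 35\right)^{2}\right) = -8 - \left(175800 + 250 \cdot 27^{2}\right) = -8 - \left(175800 + 250 \cdot 729\right) = -8 - 358050 = -358058$)
$287 \left(131 + 35 p{\left(0 \right)}\right) - N = 287 \left(131 + 35 \left(-1\right)\right) - -358058 = 287 \left(131 - 35\right) + 358058 = 287 \cdot 96 + 358058 = 27552 + 358058 = 385610$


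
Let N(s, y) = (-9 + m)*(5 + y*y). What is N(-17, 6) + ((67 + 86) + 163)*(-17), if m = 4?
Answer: -5577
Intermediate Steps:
N(s, y) = -25 - 5*y**2 (N(s, y) = (-9 + 4)*(5 + y*y) = -5*(5 + y**2) = -25 - 5*y**2)
N(-17, 6) + ((67 + 86) + 163)*(-17) = (-25 - 5*6**2) + ((67 + 86) + 163)*(-17) = (-25 - 5*36) + (153 + 163)*(-17) = (-25 - 180) + 316*(-17) = -205 - 5372 = -5577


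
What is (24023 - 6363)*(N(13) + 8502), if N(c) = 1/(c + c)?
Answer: 1951897990/13 ≈ 1.5015e+8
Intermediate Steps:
N(c) = 1/(2*c)
(24023 - 6363)*(N(13) + 8502) = (24023 - 6363)*((½)/13 + 8502) = 17660*((½)*(1/13) + 8502) = 17660*(1/26 + 8502) = 17660*(221053/26) = 1951897990/13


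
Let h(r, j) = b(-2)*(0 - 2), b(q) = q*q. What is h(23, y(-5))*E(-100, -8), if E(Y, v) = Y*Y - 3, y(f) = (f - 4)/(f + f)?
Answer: -79976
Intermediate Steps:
y(f) = (-4 + f)/(2*f) (y(f) = (-4 + f)/((2*f)) = (-4 + f)*(1/(2*f)) = (-4 + f)/(2*f))
E(Y, v) = -3 + Y² (E(Y, v) = Y² - 3 = -3 + Y²)
b(q) = q²
h(r, j) = -8 (h(r, j) = (-2)²*(0 - 2) = 4*(-2) = -8)
h(23, y(-5))*E(-100, -8) = -8*(-3 + (-100)²) = -8*(-3 + 10000) = -8*9997 = -79976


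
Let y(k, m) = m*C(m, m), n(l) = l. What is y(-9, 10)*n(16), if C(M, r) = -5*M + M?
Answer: -6400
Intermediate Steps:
C(M, r) = -4*M
y(k, m) = -4*m**2 (y(k, m) = m*(-4*m) = -4*m**2)
y(-9, 10)*n(16) = -4*10**2*16 = -4*100*16 = -400*16 = -6400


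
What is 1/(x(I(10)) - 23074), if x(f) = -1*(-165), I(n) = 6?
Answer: -1/22909 ≈ -4.3651e-5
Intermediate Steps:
x(f) = 165
1/(x(I(10)) - 23074) = 1/(165 - 23074) = 1/(-22909) = -1/22909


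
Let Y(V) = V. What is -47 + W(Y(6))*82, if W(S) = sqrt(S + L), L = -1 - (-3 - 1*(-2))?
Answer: -47 + 82*sqrt(6) ≈ 153.86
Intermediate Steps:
L = 0 (L = -1 - (-3 + 2) = -1 - 1*(-1) = -1 + 1 = 0)
W(S) = sqrt(S) (W(S) = sqrt(S + 0) = sqrt(S))
-47 + W(Y(6))*82 = -47 + sqrt(6)*82 = -47 + 82*sqrt(6)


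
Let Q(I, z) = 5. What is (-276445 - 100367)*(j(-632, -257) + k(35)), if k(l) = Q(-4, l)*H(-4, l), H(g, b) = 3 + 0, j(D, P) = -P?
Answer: -102492864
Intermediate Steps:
H(g, b) = 3
k(l) = 15 (k(l) = 5*3 = 15)
(-276445 - 100367)*(j(-632, -257) + k(35)) = (-276445 - 100367)*(-1*(-257) + 15) = -376812*(257 + 15) = -376812*272 = -102492864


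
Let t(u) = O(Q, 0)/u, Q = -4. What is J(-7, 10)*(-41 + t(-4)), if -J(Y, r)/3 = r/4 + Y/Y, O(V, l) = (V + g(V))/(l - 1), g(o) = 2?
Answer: 1743/4 ≈ 435.75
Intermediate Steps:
O(V, l) = (2 + V)/(-1 + l) (O(V, l) = (V + 2)/(l - 1) = (2 + V)/(-1 + l))
J(Y, r) = -3 - 3*r/4 (J(Y, r) = -3*(r/4 + Y/Y) = -3*(r*(¼) + 1) = -3*(r/4 + 1) = -3*(1 + r/4) = -3 - 3*r/4)
t(u) = 2/u (t(u) = ((2 - 4)/(-1 + 0))/u = (-2/(-1))/u = (-1*(-2))/u = 2/u)
J(-7, 10)*(-41 + t(-4)) = (-3 - ¾*10)*(-41 + 2/(-4)) = (-3 - 15/2)*(-41 + 2*(-¼)) = -21*(-41 - ½)/2 = -21/2*(-83/2) = 1743/4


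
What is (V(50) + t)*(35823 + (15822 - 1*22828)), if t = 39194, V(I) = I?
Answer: 1130894348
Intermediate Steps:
(V(50) + t)*(35823 + (15822 - 1*22828)) = (50 + 39194)*(35823 + (15822 - 1*22828)) = 39244*(35823 + (15822 - 22828)) = 39244*(35823 - 7006) = 39244*28817 = 1130894348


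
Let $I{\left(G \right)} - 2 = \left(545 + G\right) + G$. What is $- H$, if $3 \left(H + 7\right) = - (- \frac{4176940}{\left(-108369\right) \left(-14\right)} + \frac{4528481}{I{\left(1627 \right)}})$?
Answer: $\frac{166087680076}{411910569} \approx 403.21$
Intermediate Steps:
$I{\left(G \right)} = 547 + 2 G$ ($I{\left(G \right)} = 2 + \left(\left(545 + G\right) + G\right) = 2 + \left(545 + 2 G\right) = 547 + 2 G$)
$H = - \frac{166087680076}{411910569}$ ($H = -7 + \frac{\left(-1\right) \left(- \frac{4176940}{\left(-108369\right) \left(-14\right)} + \frac{4528481}{547 + 2 \cdot 1627}\right)}{3} = -7 + \frac{\left(-1\right) \left(- \frac{4176940}{1517166} + \frac{4528481}{547 + 3254}\right)}{3} = -7 + \frac{\left(-1\right) \left(\left(-4176940\right) \frac{1}{1517166} + \frac{4528481}{3801}\right)}{3} = -7 + \frac{\left(-1\right) \left(- \frac{2088470}{758583} + 4528481 \cdot \frac{1}{3801}\right)}{3} = -7 + \frac{\left(-1\right) \left(- \frac{2088470}{758583} + \frac{4528481}{3801}\right)}{3} = -7 + \frac{\left(-1\right) \frac{163204306093}{137303523}}{3} = -7 + \frac{1}{3} \left(- \frac{163204306093}{137303523}\right) = -7 - \frac{163204306093}{411910569} = - \frac{166087680076}{411910569} \approx -403.21$)
$- H = \left(-1\right) \left(- \frac{166087680076}{411910569}\right) = \frac{166087680076}{411910569}$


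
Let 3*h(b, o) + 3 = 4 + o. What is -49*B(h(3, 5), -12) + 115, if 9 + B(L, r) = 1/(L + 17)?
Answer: 10515/19 ≈ 553.42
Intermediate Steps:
h(b, o) = ⅓ + o/3 (h(b, o) = -1 + (4 + o)/3 = -1 + (4/3 + o/3) = ⅓ + o/3)
B(L, r) = -9 + 1/(17 + L) (B(L, r) = -9 + 1/(L + 17) = -9 + 1/(17 + L))
-49*B(h(3, 5), -12) + 115 = -49*(-152 - 9*(⅓ + (⅓)*5))/(17 + (⅓ + (⅓)*5)) + 115 = -49*(-152 - 9*(⅓ + 5/3))/(17 + (⅓ + 5/3)) + 115 = -49*(-152 - 9*2)/(17 + 2) + 115 = -49*(-152 - 18)/19 + 115 = -49*(-170)/19 + 115 = -49*(-170/19) + 115 = 8330/19 + 115 = 10515/19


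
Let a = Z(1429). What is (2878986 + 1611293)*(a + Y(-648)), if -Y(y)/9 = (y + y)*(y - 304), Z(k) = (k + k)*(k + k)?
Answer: -13183297493956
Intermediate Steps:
Z(k) = 4*k**2 (Z(k) = (2*k)*(2*k) = 4*k**2)
Y(y) = -18*y*(-304 + y) (Y(y) = -9*(y + y)*(y - 304) = -9*2*y*(-304 + y) = -18*y*(-304 + y))
a = 8168164 (a = 4*1429**2 = 4*2042041 = 8168164)
(2878986 + 1611293)*(a + Y(-648)) = (2878986 + 1611293)*(8168164 + 18*(-648)*(304 - 1*(-648))) = 4490279*(8168164 + 18*(-648)*(304 + 648)) = 4490279*(8168164 + 18*(-648)*952) = 4490279*(8168164 - 11104128) = 4490279*(-2935964) = -13183297493956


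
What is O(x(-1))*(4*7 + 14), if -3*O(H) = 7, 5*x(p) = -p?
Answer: -98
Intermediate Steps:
x(p) = -p/5 (x(p) = (-p)/5 = -p/5)
O(H) = -7/3 (O(H) = -1/3*7 = -7/3)
O(x(-1))*(4*7 + 14) = -7*(4*7 + 14)/3 = -7*(28 + 14)/3 = -7/3*42 = -98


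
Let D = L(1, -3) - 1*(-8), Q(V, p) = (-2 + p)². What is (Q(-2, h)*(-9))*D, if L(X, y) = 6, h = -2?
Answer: -2016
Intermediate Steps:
D = 14 (D = 6 - 1*(-8) = 6 + 8 = 14)
(Q(-2, h)*(-9))*D = ((-2 - 2)²*(-9))*14 = ((-4)²*(-9))*14 = (16*(-9))*14 = -144*14 = -2016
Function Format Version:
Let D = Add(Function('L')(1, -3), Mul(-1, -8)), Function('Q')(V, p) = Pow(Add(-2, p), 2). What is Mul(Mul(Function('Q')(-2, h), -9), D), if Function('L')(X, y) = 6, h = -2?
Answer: -2016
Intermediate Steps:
D = 14 (D = Add(6, Mul(-1, -8)) = Add(6, 8) = 14)
Mul(Mul(Function('Q')(-2, h), -9), D) = Mul(Mul(Pow(Add(-2, -2), 2), -9), 14) = Mul(Mul(Pow(-4, 2), -9), 14) = Mul(Mul(16, -9), 14) = Mul(-144, 14) = -2016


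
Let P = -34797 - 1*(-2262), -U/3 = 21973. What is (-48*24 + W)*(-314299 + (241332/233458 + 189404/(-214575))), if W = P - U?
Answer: -84579804387731868904/8349041725 ≈ -1.0130e+10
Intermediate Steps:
U = -65919 (U = -3*21973 = -65919)
P = -32535 (P = -34797 + 2262 = -32535)
W = 33384 (W = -32535 - 1*(-65919) = -32535 + 65919 = 33384)
(-48*24 + W)*(-314299 + (241332/233458 + 189404/(-214575))) = (-48*24 + 33384)*(-314299 + (241332/233458 + 189404/(-214575))) = (-1152 + 33384)*(-314299 + (241332*(1/233458) + 189404*(-1/214575))) = 32232*(-314299 + (120666/116729 - 189404/214575)) = 32232*(-314299 + 3782967434/25047125175) = 32232*(-7872282612409891/25047125175) = -84579804387731868904/8349041725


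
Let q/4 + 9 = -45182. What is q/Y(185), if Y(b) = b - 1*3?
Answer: -90382/91 ≈ -993.21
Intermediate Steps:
Y(b) = -3 + b (Y(b) = b - 3 = -3 + b)
q = -180764 (q = -36 + 4*(-45182) = -36 - 180728 = -180764)
q/Y(185) = -180764/(-3 + 185) = -180764/182 = -180764*1/182 = -90382/91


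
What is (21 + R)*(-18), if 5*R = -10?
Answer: -342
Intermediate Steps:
R = -2 (R = (⅕)*(-10) = -2)
(21 + R)*(-18) = (21 - 2)*(-18) = 19*(-18) = -342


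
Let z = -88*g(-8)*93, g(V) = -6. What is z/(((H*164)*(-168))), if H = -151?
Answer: 1023/86674 ≈ 0.011803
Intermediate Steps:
z = 49104 (z = -88*(-6)*93 = 528*93 = 49104)
z/(((H*164)*(-168))) = 49104/((-151*164*(-168))) = 49104/((-24764*(-168))) = 49104/4160352 = 49104*(1/4160352) = 1023/86674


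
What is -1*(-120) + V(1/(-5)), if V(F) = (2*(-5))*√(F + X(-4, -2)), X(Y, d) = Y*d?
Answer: 120 - 2*√195 ≈ 92.072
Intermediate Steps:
V(F) = -10*√(8 + F) (V(F) = (2*(-5))*√(F - 4*(-2)) = -10*√(F + 8) = -10*√(8 + F))
-1*(-120) + V(1/(-5)) = -1*(-120) - 10*√(8 + 1/(-5)) = 120 - 10*√(8 - ⅕) = 120 - 2*√195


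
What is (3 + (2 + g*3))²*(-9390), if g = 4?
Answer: -2713710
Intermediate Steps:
(3 + (2 + g*3))²*(-9390) = (3 + (2 + 4*3))²*(-9390) = (3 + (2 + 12))²*(-9390) = (3 + 14)²*(-9390) = 17²*(-9390) = 289*(-9390) = -2713710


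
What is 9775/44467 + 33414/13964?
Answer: 811159219/310468594 ≈ 2.6127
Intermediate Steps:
9775/44467 + 33414/13964 = 9775*(1/44467) + 33414*(1/13964) = 9775/44467 + 16707/6982 = 811159219/310468594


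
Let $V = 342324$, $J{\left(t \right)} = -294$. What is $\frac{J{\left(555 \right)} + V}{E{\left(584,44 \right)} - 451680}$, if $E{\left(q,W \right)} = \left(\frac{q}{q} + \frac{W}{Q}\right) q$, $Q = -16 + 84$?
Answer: $- \frac{2907255}{3831104} \approx -0.75886$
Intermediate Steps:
$Q = 68$
$E{\left(q,W \right)} = q \left(1 + \frac{W}{68}\right)$ ($E{\left(q,W \right)} = \left(\frac{q}{q} + \frac{W}{68}\right) q = \left(1 + W \frac{1}{68}\right) q = \left(1 + \frac{W}{68}\right) q = q \left(1 + \frac{W}{68}\right)$)
$\frac{J{\left(555 \right)} + V}{E{\left(584,44 \right)} - 451680} = \frac{-294 + 342324}{\frac{1}{68} \cdot 584 \left(68 + 44\right) - 451680} = \frac{342030}{\frac{1}{68} \cdot 584 \cdot 112 - 451680} = \frac{342030}{\frac{16352}{17} - 451680} = \frac{342030}{- \frac{7662208}{17}} = 342030 \left(- \frac{17}{7662208}\right) = - \frac{2907255}{3831104}$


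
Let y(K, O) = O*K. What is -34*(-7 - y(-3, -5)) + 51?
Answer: 799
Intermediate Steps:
y(K, O) = K*O
-34*(-7 - y(-3, -5)) + 51 = -34*(-7 - (-3)*(-5)) + 51 = -34*(-7 - 1*15) + 51 = -34*(-7 - 15) + 51 = -34*(-22) + 51 = 748 + 51 = 799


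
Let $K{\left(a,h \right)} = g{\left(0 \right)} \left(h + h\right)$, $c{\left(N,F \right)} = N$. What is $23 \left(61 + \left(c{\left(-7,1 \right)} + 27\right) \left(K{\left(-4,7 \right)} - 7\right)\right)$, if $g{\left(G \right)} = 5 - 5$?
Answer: $-1817$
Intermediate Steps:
$g{\left(G \right)} = 0$
$K{\left(a,h \right)} = 0$ ($K{\left(a,h \right)} = 0 \left(h + h\right) = 0 \cdot 2 h = 0$)
$23 \left(61 + \left(c{\left(-7,1 \right)} + 27\right) \left(K{\left(-4,7 \right)} - 7\right)\right) = 23 \left(61 + \left(-7 + 27\right) \left(0 - 7\right)\right) = 23 \left(61 + 20 \left(-7\right)\right) = 23 \left(61 - 140\right) = 23 \left(-79\right) = -1817$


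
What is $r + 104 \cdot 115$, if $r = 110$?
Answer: $12070$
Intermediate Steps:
$r + 104 \cdot 115 = 110 + 104 \cdot 115 = 110 + 11960 = 12070$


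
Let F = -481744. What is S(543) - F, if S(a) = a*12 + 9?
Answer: 488269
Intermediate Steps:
S(a) = 9 + 12*a (S(a) = 12*a + 9 = 9 + 12*a)
S(543) - F = (9 + 12*543) - 1*(-481744) = (9 + 6516) + 481744 = 6525 + 481744 = 488269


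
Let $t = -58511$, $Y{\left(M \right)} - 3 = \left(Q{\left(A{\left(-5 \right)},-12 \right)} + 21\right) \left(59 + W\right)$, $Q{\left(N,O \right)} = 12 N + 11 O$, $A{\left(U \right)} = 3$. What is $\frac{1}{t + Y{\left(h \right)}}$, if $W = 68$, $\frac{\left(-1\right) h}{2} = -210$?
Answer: $- \frac{1}{68033} \approx -1.4699 \cdot 10^{-5}$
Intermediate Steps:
$h = 420$ ($h = \left(-2\right) \left(-210\right) = 420$)
$Q{\left(N,O \right)} = 11 O + 12 N$
$Y{\left(M \right)} = -9522$ ($Y{\left(M \right)} = 3 + \left(\left(11 \left(-12\right) + 12 \cdot 3\right) + 21\right) \left(59 + 68\right) = 3 + \left(\left(-132 + 36\right) + 21\right) 127 = 3 + \left(-96 + 21\right) 127 = 3 - 9525 = -9522$)
$\frac{1}{t + Y{\left(h \right)}} = \frac{1}{-58511 - 9522} = \frac{1}{-68033} = - \frac{1}{68033}$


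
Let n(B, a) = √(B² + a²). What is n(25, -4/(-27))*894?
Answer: 298*√455641/9 ≈ 22350.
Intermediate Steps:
n(25, -4/(-27))*894 = √(25² + (-4/(-27))²)*894 = √(625 + (-4*(-1/27))²)*894 = √(625 + (4/27)²)*894 = √(625 + 16/729)*894 = √(455641/729)*894 = (√455641/27)*894 = 298*√455641/9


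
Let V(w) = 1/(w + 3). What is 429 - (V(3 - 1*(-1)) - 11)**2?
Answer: 15245/49 ≈ 311.12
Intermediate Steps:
V(w) = 1/(3 + w)
429 - (V(3 - 1*(-1)) - 11)**2 = 429 - (1/(3 + (3 - 1*(-1))) - 11)**2 = 429 - (1/(3 + (3 + 1)) - 11)**2 = 429 - (1/(3 + 4) - 11)**2 = 429 - (1/7 - 11)**2 = 429 - (-76/7)**2 = 429 - 1*5776/49 = 429 - 5776/49 = 15245/49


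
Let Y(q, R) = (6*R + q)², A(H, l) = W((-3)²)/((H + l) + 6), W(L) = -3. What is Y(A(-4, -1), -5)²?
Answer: 1185921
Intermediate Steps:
A(H, l) = -3/(6 + H + l) (A(H, l) = -3/((H + l) + 6) = -3/(6 + H + l))
Y(q, R) = (q + 6*R)²
Y(A(-4, -1), -5)² = ((-3/(6 - 4 - 1) + 6*(-5))²)² = ((-3/1 - 30)²)² = ((-3*1 - 30)²)² = ((-3 - 30)²)² = ((-33)²)² = 1089² = 1185921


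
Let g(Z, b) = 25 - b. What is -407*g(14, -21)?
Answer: -18722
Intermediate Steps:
-407*g(14, -21) = -407*(25 - 1*(-21)) = -407*(25 + 21) = -407*46 = -18722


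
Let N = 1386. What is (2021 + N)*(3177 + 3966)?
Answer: 24336201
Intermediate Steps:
(2021 + N)*(3177 + 3966) = (2021 + 1386)*(3177 + 3966) = 3407*7143 = 24336201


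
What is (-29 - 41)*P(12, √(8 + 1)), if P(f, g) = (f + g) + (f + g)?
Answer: -2100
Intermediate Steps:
P(f, g) = 2*f + 2*g
(-29 - 41)*P(12, √(8 + 1)) = (-29 - 41)*(2*12 + 2*√(8 + 1)) = -70*(24 + 2*√9) = -70*(24 + 2*3) = -70*(24 + 6) = -70*30 = -2100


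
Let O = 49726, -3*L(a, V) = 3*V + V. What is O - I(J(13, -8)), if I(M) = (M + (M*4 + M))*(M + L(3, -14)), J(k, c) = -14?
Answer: 50118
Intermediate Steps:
L(a, V) = -4*V/3 (L(a, V) = -(3*V + V)/3 = -4*V/3)
I(M) = 6*M*(56/3 + M) (I(M) = (M + (M*4 + M))*(M - 4/3*(-14)) = (M + (4*M + M))*(M + 56/3) = (M + 5*M)*(56/3 + M) = (6*M)*(56/3 + M) = 6*M*(56/3 + M))
O - I(J(13, -8)) = 49726 - 2*(-14)*(56 + 3*(-14)) = 49726 - 2*(-14)*(56 - 42) = 49726 - 2*(-14)*14 = 49726 - 1*(-392) = 49726 + 392 = 50118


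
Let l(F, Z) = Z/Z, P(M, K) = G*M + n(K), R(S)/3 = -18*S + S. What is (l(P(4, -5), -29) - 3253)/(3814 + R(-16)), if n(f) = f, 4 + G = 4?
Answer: -1626/2315 ≈ -0.70238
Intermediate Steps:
G = 0 (G = -4 + 4 = 0)
R(S) = -51*S (R(S) = 3*(-18*S + S) = 3*(-17*S) = -51*S)
P(M, K) = K (P(M, K) = 0*M + K = 0 + K = K)
l(F, Z) = 1
(l(P(4, -5), -29) - 3253)/(3814 + R(-16)) = (1 - 3253)/(3814 - 51*(-16)) = -3252/(3814 + 816) = -3252/4630 = -3252*1/4630 = -1626/2315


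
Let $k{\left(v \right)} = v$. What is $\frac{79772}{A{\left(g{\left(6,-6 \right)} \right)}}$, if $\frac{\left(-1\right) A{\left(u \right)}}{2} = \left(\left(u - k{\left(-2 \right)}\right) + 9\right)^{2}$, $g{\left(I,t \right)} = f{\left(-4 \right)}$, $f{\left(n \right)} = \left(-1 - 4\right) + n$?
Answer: $- \frac{19943}{2} \approx -9971.5$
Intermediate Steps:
$f{\left(n \right)} = -5 + n$
$g{\left(I,t \right)} = -9$ ($g{\left(I,t \right)} = -5 - 4 = -9$)
$A{\left(u \right)} = - 2 \left(11 + u\right)^{2}$ ($A{\left(u \right)} = - 2 \left(\left(u - -2\right) + 9\right)^{2} = - 2 \left(\left(u + 2\right) + 9\right)^{2} = - 2 \left(\left(2 + u\right) + 9\right)^{2} = - 2 \left(11 + u\right)^{2}$)
$\frac{79772}{A{\left(g{\left(6,-6 \right)} \right)}} = \frac{79772}{\left(-2\right) \left(11 - 9\right)^{2}} = \frac{79772}{\left(-2\right) 2^{2}} = \frac{79772}{\left(-2\right) 4} = \frac{79772}{-8} = 79772 \left(- \frac{1}{8}\right) = - \frac{19943}{2}$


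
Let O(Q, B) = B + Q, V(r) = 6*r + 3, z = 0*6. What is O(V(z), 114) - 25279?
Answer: -25162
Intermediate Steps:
z = 0
V(r) = 3 + 6*r
O(V(z), 114) - 25279 = (114 + (3 + 6*0)) - 25279 = (114 + (3 + 0)) - 25279 = (114 + 3) - 25279 = 117 - 25279 = -25162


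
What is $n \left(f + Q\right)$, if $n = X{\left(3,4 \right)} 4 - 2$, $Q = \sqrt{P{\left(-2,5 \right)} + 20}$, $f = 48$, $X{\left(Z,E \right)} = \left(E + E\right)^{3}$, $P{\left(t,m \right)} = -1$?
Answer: $98208 + 2046 \sqrt{19} \approx 1.0713 \cdot 10^{5}$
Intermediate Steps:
$X{\left(Z,E \right)} = 8 E^{3}$ ($X{\left(Z,E \right)} = \left(2 E\right)^{3} = 8 E^{3}$)
$Q = \sqrt{19}$ ($Q = \sqrt{-1 + 20} = \sqrt{19} \approx 4.3589$)
$n = 2046$ ($n = 8 \cdot 4^{3} \cdot 4 - 2 = 8 \cdot 64 \cdot 4 - 2 = 512 \cdot 4 - 2 = 2048 - 2 = 2046$)
$n \left(f + Q\right) = 2046 \left(48 + \sqrt{19}\right) = 98208 + 2046 \sqrt{19}$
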